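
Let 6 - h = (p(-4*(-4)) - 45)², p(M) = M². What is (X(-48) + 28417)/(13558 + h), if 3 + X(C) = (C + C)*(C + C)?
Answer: -37630/30957 ≈ -1.2156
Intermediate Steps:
X(C) = -3 + 4*C² (X(C) = -3 + (C + C)*(C + C) = -3 + (2*C)*(2*C) = -3 + 4*C²)
h = -44515 (h = 6 - ((-4*(-4))² - 45)² = 6 - (16² - 45)² = 6 - (256 - 45)² = 6 - 1*211² = 6 - 1*44521 = 6 - 44521 = -44515)
(X(-48) + 28417)/(13558 + h) = ((-3 + 4*(-48)²) + 28417)/(13558 - 44515) = ((-3 + 4*2304) + 28417)/(-30957) = ((-3 + 9216) + 28417)*(-1/30957) = (9213 + 28417)*(-1/30957) = 37630*(-1/30957) = -37630/30957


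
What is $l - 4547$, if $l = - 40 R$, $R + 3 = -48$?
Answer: $-2507$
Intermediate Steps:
$R = -51$ ($R = -3 - 48 = -51$)
$l = 2040$ ($l = \left(-40\right) \left(-51\right) = 2040$)
$l - 4547 = 2040 - 4547 = -2507$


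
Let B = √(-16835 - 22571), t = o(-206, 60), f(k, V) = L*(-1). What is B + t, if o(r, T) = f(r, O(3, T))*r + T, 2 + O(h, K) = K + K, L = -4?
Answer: -764 + I*√39406 ≈ -764.0 + 198.51*I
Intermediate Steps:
O(h, K) = -2 + 2*K (O(h, K) = -2 + (K + K) = -2 + 2*K)
f(k, V) = 4 (f(k, V) = -4*(-1) = 4)
o(r, T) = T + 4*r (o(r, T) = 4*r + T = T + 4*r)
t = -764 (t = 60 + 4*(-206) = 60 - 824 = -764)
B = I*√39406 (B = √(-39406) = I*√39406 ≈ 198.51*I)
B + t = I*√39406 - 764 = -764 + I*√39406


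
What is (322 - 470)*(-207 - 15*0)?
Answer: 30636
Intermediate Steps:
(322 - 470)*(-207 - 15*0) = -148*(-207 + 0) = -148*(-207) = 30636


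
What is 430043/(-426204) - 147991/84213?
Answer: -11032174147/3987990828 ≈ -2.7663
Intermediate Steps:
430043/(-426204) - 147991/84213 = 430043*(-1/426204) - 147991*1/84213 = -430043/426204 - 147991/84213 = -11032174147/3987990828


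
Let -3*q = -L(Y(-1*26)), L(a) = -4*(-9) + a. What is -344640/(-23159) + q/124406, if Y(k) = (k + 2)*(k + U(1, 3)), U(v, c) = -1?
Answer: 21440282046/1440559277 ≈ 14.883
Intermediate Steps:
Y(k) = (-1 + k)*(2 + k) (Y(k) = (k + 2)*(k - 1) = (2 + k)*(-1 + k) = (-1 + k)*(2 + k))
L(a) = 36 + a
q = 228 (q = -(-1)*(36 + (-2 - 1*26 + (-1*26)**2))/3 = -(-1)*(36 + (-2 - 26 + (-26)**2))/3 = -(-1)*(36 + (-2 - 26 + 676))/3 = -(-1)*(36 + 648)/3 = -(-1)*684/3 = -1/3*(-684) = 228)
-344640/(-23159) + q/124406 = -344640/(-23159) + 228/124406 = -344640*(-1/23159) + 228*(1/124406) = 344640/23159 + 114/62203 = 21440282046/1440559277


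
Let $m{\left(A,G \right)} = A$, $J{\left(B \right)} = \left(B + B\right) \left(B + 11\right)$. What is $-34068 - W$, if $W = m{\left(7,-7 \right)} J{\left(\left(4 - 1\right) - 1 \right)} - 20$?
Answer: $-34412$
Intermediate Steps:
$J{\left(B \right)} = 2 B \left(11 + B\right)$
$W = 344$ ($W = 7 \cdot 2 \left(\left(4 - 1\right) - 1\right) \left(11 + \left(\left(4 - 1\right) - 1\right)\right) - 20 = 7 \cdot 2 \left(3 - 1\right) \left(11 + \left(3 - 1\right)\right) - 20 = 7 \cdot 2 \cdot 2 \left(11 + 2\right) - 20 = 7 \cdot 2 \cdot 2 \cdot 13 - 20 = 7 \cdot 52 - 20 = 364 - 20 = 344$)
$-34068 - W = -34068 - 344 = -34412$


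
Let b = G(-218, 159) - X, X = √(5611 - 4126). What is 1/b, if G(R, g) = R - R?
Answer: -√165/495 ≈ -0.025950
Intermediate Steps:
G(R, g) = 0
X = 3*√165 (X = √1485 = 3*√165 ≈ 38.536)
b = -3*√165 (b = 0 - 3*√165 = -3*√165 ≈ -38.536)
1/b = 1/(-3*√165) = -√165/495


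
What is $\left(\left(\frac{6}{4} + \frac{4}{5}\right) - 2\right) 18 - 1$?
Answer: $\frac{22}{5} \approx 4.4$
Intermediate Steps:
$\left(\left(\frac{6}{4} + \frac{4}{5}\right) - 2\right) 18 - 1 = \left(\left(6 \cdot \frac{1}{4} + 4 \cdot \frac{1}{5}\right) - 2\right) 18 - 1 = \left(\left(\frac{3}{2} + \frac{4}{5}\right) - 2\right) 18 - 1 = \left(\frac{23}{10} - 2\right) 18 - 1 = \frac{3}{10} \cdot 18 - 1 = \frac{27}{5} - 1 = \frac{22}{5}$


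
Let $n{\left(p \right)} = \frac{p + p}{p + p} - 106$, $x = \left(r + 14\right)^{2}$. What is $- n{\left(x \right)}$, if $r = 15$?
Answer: $105$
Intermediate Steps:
$x = 841$ ($x = \left(15 + 14\right)^{2} = 29^{2} = 841$)
$n{\left(p \right)} = -105$ ($n{\left(p \right)} = \frac{2 p}{2 p} - 106 = 2 p \frac{1}{2 p} - 106 = 1 - 106 = -105$)
$- n{\left(x \right)} = \left(-1\right) \left(-105\right) = 105$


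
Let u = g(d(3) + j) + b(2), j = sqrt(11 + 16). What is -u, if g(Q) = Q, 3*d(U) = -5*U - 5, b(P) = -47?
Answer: 161/3 - 3*sqrt(3) ≈ 48.471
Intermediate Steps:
j = 3*sqrt(3) (j = sqrt(27) = 3*sqrt(3) ≈ 5.1962)
d(U) = -5/3 - 5*U/3 (d(U) = (-5*U - 5)/3 = (-5 - 5*U)/3 = -5/3 - 5*U/3)
u = -161/3 + 3*sqrt(3) (u = ((-5/3 - 5/3*3) + 3*sqrt(3)) - 47 = ((-5/3 - 5) + 3*sqrt(3)) - 47 = (-20/3 + 3*sqrt(3)) - 47 = -161/3 + 3*sqrt(3) ≈ -48.471)
-u = -(-161/3 + 3*sqrt(3)) = 161/3 - 3*sqrt(3)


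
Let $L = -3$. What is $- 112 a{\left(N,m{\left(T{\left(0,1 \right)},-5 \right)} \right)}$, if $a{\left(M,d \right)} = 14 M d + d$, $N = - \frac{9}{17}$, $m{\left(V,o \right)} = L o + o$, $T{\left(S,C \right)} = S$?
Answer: $\frac{122080}{17} \approx 7181.2$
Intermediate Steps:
$m{\left(V,o \right)} = - 2 o$ ($m{\left(V,o \right)} = - 3 o + o = - 2 o$)
$N = - \frac{9}{17}$ ($N = \left(-9\right) \frac{1}{17} = - \frac{9}{17} \approx -0.52941$)
$a{\left(M,d \right)} = d + 14 M d$ ($a{\left(M,d \right)} = 14 M d + d = d + 14 M d$)
$- 112 a{\left(N,m{\left(T{\left(0,1 \right)},-5 \right)} \right)} = - 112 \left(-2\right) \left(-5\right) \left(1 + 14 \left(- \frac{9}{17}\right)\right) = - 112 \cdot 10 \left(1 - \frac{126}{17}\right) = - 112 \cdot 10 \left(- \frac{109}{17}\right) = \left(-112\right) \left(- \frac{1090}{17}\right) = \frac{122080}{17}$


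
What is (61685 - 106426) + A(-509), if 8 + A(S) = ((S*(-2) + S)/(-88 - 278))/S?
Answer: -16378133/366 ≈ -44749.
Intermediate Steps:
A(S) = -2927/366 (A(S) = -8 + ((S*(-2) + S)/(-88 - 278))/S = -8 + ((-2*S + S)/(-366))/S = -8 + (-S*(-1/366))/S = -8 + (S/366)/S = -8 + 1/366 = -2927/366)
(61685 - 106426) + A(-509) = (61685 - 106426) - 2927/366 = -44741 - 2927/366 = -16378133/366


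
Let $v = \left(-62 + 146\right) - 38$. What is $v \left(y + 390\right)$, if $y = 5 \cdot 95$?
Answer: $39790$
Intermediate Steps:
$y = 475$
$v = 46$ ($v = 84 - 38 = 46$)
$v \left(y + 390\right) = 46 \left(475 + 390\right) = 46 \cdot 865 = 39790$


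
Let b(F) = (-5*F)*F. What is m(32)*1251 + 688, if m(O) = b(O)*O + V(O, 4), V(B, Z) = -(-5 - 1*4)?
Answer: -204951893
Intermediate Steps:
V(B, Z) = 9 (V(B, Z) = -(-5 - 4) = -1*(-9) = 9)
b(F) = -5*F²
m(O) = 9 - 5*O³ (m(O) = (-5*O²)*O + 9 = -5*O³ + 9 = 9 - 5*O³)
m(32)*1251 + 688 = (9 - 5*32³)*1251 + 688 = (9 - 5*32768)*1251 + 688 = (9 - 163840)*1251 + 688 = -163831*1251 + 688 = -204952581 + 688 = -204951893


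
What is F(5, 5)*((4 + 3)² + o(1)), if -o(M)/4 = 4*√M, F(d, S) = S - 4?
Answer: 33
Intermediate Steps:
F(d, S) = -4 + S
o(M) = -16*√M
F(5, 5)*((4 + 3)² + o(1)) = (-4 + 5)*((4 + 3)² - 16*√1) = 1*(7² - 16*1) = 1*(49 - 16) = 1*33 = 33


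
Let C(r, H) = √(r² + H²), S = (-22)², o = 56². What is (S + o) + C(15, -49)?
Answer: 3620 + √2626 ≈ 3671.2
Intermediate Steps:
o = 3136
S = 484
C(r, H) = √(H² + r²)
(S + o) + C(15, -49) = (484 + 3136) + √((-49)² + 15²) = 3620 + √(2401 + 225) = 3620 + √2626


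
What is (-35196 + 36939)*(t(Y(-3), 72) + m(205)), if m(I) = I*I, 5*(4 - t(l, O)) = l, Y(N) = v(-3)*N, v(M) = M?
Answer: 366267048/5 ≈ 7.3253e+7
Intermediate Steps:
Y(N) = -3*N
t(l, O) = 4 - l/5
m(I) = I**2
(-35196 + 36939)*(t(Y(-3), 72) + m(205)) = (-35196 + 36939)*((4 - (-3)*(-3)/5) + 205**2) = 1743*((4 - 1/5*9) + 42025) = 1743*((4 - 9/5) + 42025) = 1743*(11/5 + 42025) = 1743*(210136/5) = 366267048/5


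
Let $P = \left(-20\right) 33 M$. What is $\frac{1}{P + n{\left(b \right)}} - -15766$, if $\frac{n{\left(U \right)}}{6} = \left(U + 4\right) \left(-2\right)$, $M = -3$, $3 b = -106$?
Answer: $\frac{37144697}{2356} \approx 15766.0$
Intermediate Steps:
$b = - \frac{106}{3}$ ($b = \frac{1}{3} \left(-106\right) = - \frac{106}{3} \approx -35.333$)
$P = 1980$ ($P = \left(-20\right) 33 \left(-3\right) = \left(-660\right) \left(-3\right) = 1980$)
$n{\left(U \right)} = -48 - 12 U$ ($n{\left(U \right)} = 6 \left(U + 4\right) \left(-2\right) = 6 \left(4 + U\right) \left(-2\right) = 6 \left(-8 - 2 U\right) = -48 - 12 U$)
$\frac{1}{P + n{\left(b \right)}} - -15766 = \frac{1}{1980 - -376} - -15766 = \frac{1}{1980 + \left(-48 + 424\right)} + 15766 = \frac{1}{1980 + 376} + 15766 = \frac{1}{2356} + 15766 = \frac{37144697}{2356}$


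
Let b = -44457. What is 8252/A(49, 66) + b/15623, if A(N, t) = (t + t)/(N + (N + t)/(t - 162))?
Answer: 147763772885/49493664 ≈ 2985.5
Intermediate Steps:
A(N, t) = 2*t/(N + (N + t)/(-162 + t)) (A(N, t) = (2*t)/(N + (N + t)/(-162 + t)) = 2*t/(N + (N + t)/(-162 + t)))
8252/A(49, 66) + b/15623 = 8252/((2*66*(-162 + 66)/(66 - 161*49 + 49*66))) - 44457/15623 = 8252/((2*66*(-96)/(66 - 7889 + 3234))) - 44457*1/15623 = 8252/((2*66*(-96)/(-4589))) - 44457/15623 = 8252/((2*66*(-1/4589)*(-96))) - 44457/15623 = 8252/(12672/4589) - 44457/15623 = 8252*(4589/12672) - 44457/15623 = 9467107/3168 - 44457/15623 = 147763772885/49493664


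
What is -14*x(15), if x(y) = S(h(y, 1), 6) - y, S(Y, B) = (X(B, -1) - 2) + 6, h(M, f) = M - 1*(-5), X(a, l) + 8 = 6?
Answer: 182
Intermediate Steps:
X(a, l) = -2 (X(a, l) = -8 + 6 = -2)
h(M, f) = 5 + M (h(M, f) = M + 5 = 5 + M)
S(Y, B) = 2 (S(Y, B) = (-2 - 2) + 6 = -4 + 6 = 2)
x(y) = 2 - y
-14*x(15) = -14*(2 - 1*15) = -14*(2 - 15) = -14*(-13) = 182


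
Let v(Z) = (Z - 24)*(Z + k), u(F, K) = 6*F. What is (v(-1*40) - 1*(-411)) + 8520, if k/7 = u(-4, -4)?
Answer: 22243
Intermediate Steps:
k = -168 (k = 7*(6*(-4)) = 7*(-24) = -168)
v(Z) = (-168 + Z)*(-24 + Z) (v(Z) = (Z - 24)*(Z - 168) = (-24 + Z)*(-168 + Z) = (-168 + Z)*(-24 + Z))
(v(-1*40) - 1*(-411)) + 8520 = ((4032 + (-1*40)² - (-192)*40) - 1*(-411)) + 8520 = ((4032 + (-40)² - 192*(-40)) + 411) + 8520 = ((4032 + 1600 + 7680) + 411) + 8520 = (13312 + 411) + 8520 = 13723 + 8520 = 22243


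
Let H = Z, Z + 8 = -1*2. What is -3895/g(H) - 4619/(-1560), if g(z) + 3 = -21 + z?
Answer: 3116623/26520 ≈ 117.52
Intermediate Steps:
Z = -10 (Z = -8 - 1*2 = -8 - 2 = -10)
H = -10
g(z) = -24 + z (g(z) = -3 + (-21 + z) = -24 + z)
-3895/g(H) - 4619/(-1560) = -3895/(-24 - 10) - 4619/(-1560) = -3895/(-34) - 4619*(-1/1560) = -3895*(-1/34) + 4619/1560 = 3895/34 + 4619/1560 = 3116623/26520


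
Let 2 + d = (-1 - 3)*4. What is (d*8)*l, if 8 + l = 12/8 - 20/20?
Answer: 1080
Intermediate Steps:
d = -18 (d = -2 + (-1 - 3)*4 = -2 - 4*4 = -2 - 16 = -18)
l = -15/2 (l = -8 + (12/8 - 20/20) = -8 + (12*(1/8) - 20*1/20) = -8 + (3/2 - 1) = -8 + 1/2 = -15/2 ≈ -7.5000)
(d*8)*l = -18*8*(-15/2) = -144*(-15/2) = 1080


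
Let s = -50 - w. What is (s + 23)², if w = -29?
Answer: 4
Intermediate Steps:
s = -21 (s = -50 - 1*(-29) = -50 + 29 = -21)
(s + 23)² = (-21 + 23)² = 2² = 4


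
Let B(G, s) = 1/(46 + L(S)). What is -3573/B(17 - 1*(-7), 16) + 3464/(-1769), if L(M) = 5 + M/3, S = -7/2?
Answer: -629963749/3538 ≈ -1.7806e+5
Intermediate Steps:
S = -7/2 (S = -7*1/2 = -7/2 ≈ -3.5000)
L(M) = 5 + M/3 (L(M) = 5 + M*(1/3) = 5 + M/3)
B(G, s) = 6/299 (B(G, s) = 1/(46 + (5 + (1/3)*(-7/2))) = 1/(46 + (5 - 7/6)) = 1/(46 + 23/6) = 1/(299/6) = 6/299)
-3573/B(17 - 1*(-7), 16) + 3464/(-1769) = -3573/6/299 + 3464/(-1769) = -3573*299/6 + 3464*(-1/1769) = -356109/2 - 3464/1769 = -629963749/3538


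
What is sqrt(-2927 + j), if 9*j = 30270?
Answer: sqrt(3927)/3 ≈ 20.889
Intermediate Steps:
j = 10090/3 (j = (1/9)*30270 = 10090/3 ≈ 3363.3)
sqrt(-2927 + j) = sqrt(-2927 + 10090/3) = sqrt(1309/3) = sqrt(3927)/3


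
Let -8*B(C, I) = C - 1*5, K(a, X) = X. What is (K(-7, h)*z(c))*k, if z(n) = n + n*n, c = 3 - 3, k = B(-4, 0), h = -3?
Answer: 0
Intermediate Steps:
B(C, I) = 5/8 - C/8 (B(C, I) = -(C - 1*5)/8 = -(C - 5)/8 = -(-5 + C)/8 = 5/8 - C/8)
k = 9/8 (k = 5/8 - ⅛*(-4) = 5/8 + ½ = 9/8 ≈ 1.1250)
c = 0
z(n) = n + n²
(K(-7, h)*z(c))*k = -0*(1 + 0)*(9/8) = -0*(9/8) = -3*0*(9/8) = 0*(9/8) = 0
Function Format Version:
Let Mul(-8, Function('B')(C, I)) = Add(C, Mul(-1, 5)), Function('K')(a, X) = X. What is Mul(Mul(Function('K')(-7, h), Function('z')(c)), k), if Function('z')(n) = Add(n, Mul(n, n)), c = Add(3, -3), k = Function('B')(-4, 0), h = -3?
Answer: 0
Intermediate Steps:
Function('B')(C, I) = Add(Rational(5, 8), Mul(Rational(-1, 8), C)) (Function('B')(C, I) = Mul(Rational(-1, 8), Add(C, Mul(-1, 5))) = Mul(Rational(-1, 8), Add(C, -5)) = Mul(Rational(-1, 8), Add(-5, C)) = Add(Rational(5, 8), Mul(Rational(-1, 8), C)))
k = Rational(9, 8) (k = Add(Rational(5, 8), Mul(Rational(-1, 8), -4)) = Add(Rational(5, 8), Rational(1, 2)) = Rational(9, 8) ≈ 1.1250)
c = 0
Function('z')(n) = Add(n, Pow(n, 2))
Mul(Mul(Function('K')(-7, h), Function('z')(c)), k) = Mul(Mul(-3, Mul(0, Add(1, 0))), Rational(9, 8)) = Mul(Mul(-3, Mul(0, 1)), Rational(9, 8)) = Mul(Mul(-3, 0), Rational(9, 8)) = Mul(0, Rational(9, 8)) = 0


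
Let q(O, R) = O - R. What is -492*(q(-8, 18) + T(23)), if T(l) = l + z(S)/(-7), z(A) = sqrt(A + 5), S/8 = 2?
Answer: 1476 + 492*sqrt(21)/7 ≈ 1798.1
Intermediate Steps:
S = 16 (S = 8*2 = 16)
z(A) = sqrt(5 + A)
T(l) = l - sqrt(21)/7 (T(l) = l + sqrt(5 + 16)/(-7) = l + sqrt(21)*(-1/7) = l - sqrt(21)/7)
-492*(q(-8, 18) + T(23)) = -492*((-8 - 1*18) + (23 - sqrt(21)/7)) = -492*((-8 - 18) + (23 - sqrt(21)/7)) = -492*(-26 + (23 - sqrt(21)/7)) = -492*(-3 - sqrt(21)/7) = 1476 + 492*sqrt(21)/7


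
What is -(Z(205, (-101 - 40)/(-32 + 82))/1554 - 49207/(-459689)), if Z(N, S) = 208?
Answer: -86041495/357178353 ≈ -0.24089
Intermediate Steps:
-(Z(205, (-101 - 40)/(-32 + 82))/1554 - 49207/(-459689)) = -(208/1554 - 49207/(-459689)) = -(208*(1/1554) - 49207*(-1/459689)) = -(104/777 + 49207/459689) = -1*86041495/357178353 = -86041495/357178353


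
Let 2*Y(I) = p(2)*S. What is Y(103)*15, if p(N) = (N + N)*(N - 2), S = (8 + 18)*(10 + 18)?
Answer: 0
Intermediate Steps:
S = 728 (S = 26*28 = 728)
p(N) = 2*N*(-2 + N) (p(N) = (2*N)*(-2 + N) = 2*N*(-2 + N))
Y(I) = 0 (Y(I) = ((2*2*(-2 + 2))*728)/2 = ((2*2*0)*728)/2 = (0*728)/2 = (½)*0 = 0)
Y(103)*15 = 0*15 = 0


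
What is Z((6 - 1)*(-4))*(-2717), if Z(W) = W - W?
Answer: 0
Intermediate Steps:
Z(W) = 0
Z((6 - 1)*(-4))*(-2717) = 0*(-2717) = 0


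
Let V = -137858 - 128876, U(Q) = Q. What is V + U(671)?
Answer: -266063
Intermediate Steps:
V = -266734
V + U(671) = -266734 + 671 = -266063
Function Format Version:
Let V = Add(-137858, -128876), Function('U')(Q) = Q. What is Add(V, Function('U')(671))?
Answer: -266063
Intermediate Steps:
V = -266734
Add(V, Function('U')(671)) = Add(-266734, 671) = -266063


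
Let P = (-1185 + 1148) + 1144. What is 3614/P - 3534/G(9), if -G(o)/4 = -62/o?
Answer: -553435/4428 ≈ -124.99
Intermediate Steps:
P = 1107 (P = -37 + 1144 = 1107)
G(o) = 248/o (G(o) = -(-248)/o = 248/o)
3614/P - 3534/G(9) = 3614/1107 - 3534/(248/9) = 3614*(1/1107) - 3534/(248*(⅑)) = 3614/1107 - 3534/248/9 = 3614/1107 - 3534*9/248 = 3614/1107 - 513/4 = -553435/4428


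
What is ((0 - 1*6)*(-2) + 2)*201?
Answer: 2814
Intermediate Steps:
((0 - 1*6)*(-2) + 2)*201 = ((0 - 6)*(-2) + 2)*201 = (-6*(-2) + 2)*201 = (12 + 2)*201 = 14*201 = 2814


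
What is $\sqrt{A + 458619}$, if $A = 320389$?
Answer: $16 \sqrt{3043} \approx 882.61$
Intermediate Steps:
$\sqrt{A + 458619} = \sqrt{320389 + 458619} = \sqrt{779008} = 16 \sqrt{3043}$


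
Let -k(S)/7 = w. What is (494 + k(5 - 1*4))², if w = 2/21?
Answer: 2190400/9 ≈ 2.4338e+5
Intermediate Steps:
w = 2/21 (w = 2*(1/21) = 2/21 ≈ 0.095238)
k(S) = -⅔ (k(S) = -7*2/21 = -⅔)
(494 + k(5 - 1*4))² = (494 - ⅔)² = (1480/3)² = 2190400/9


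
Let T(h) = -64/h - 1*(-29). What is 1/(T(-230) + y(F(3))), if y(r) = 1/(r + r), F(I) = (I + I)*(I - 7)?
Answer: 5520/161501 ≈ 0.034179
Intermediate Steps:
F(I) = 2*I*(-7 + I) (F(I) = (2*I)*(-7 + I) = 2*I*(-7 + I))
T(h) = 29 - 64/h (T(h) = -64/h + 29 = 29 - 64/h)
y(r) = 1/(2*r)
1/(T(-230) + y(F(3))) = 1/((29 - 64/(-230)) + 1/(2*((2*3*(-7 + 3))))) = 1/((29 - 64*(-1/230)) + 1/(2*((2*3*(-4))))) = 1/((29 + 32/115) + (½)/(-24)) = 1/(3367/115 + (½)*(-1/24)) = 1/(3367/115 - 1/48) = 1/(161501/5520) = 5520/161501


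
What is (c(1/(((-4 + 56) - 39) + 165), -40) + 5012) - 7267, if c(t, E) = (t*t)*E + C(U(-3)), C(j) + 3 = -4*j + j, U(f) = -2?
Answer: -17838102/7921 ≈ -2252.0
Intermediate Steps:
C(j) = -3 - 3*j (C(j) = -3 + (-4*j + j) = -3 - 3*j)
c(t, E) = 3 + E*t² (c(t, E) = (t*t)*E + (-3 - 3*(-2)) = t²*E + (-3 + 6) = E*t² + 3 = 3 + E*t²)
(c(1/(((-4 + 56) - 39) + 165), -40) + 5012) - 7267 = ((3 - 40/(((-4 + 56) - 39) + 165)²) + 5012) - 7267 = ((3 - 40/((52 - 39) + 165)²) + 5012) - 7267 = ((3 - 40/(13 + 165)²) + 5012) - 7267 = ((3 - 40*(1/178)²) + 5012) - 7267 = ((3 - 40*1/31684) + 5012) - 7267 = ((3 - 10/7921) + 5012) - 7267 = (23753/7921 + 5012) - 7267 = 39723805/7921 - 7267 = -17838102/7921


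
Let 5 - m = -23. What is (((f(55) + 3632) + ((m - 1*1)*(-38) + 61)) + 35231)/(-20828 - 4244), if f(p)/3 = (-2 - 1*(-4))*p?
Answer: -9557/6268 ≈ -1.5247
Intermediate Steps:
m = 28 (m = 5 - 1*(-23) = 5 + 23 = 28)
f(p) = 6*p (f(p) = 3*((-2 - 1*(-4))*p) = 3*((-2 + 4)*p) = 3*(2*p) = 6*p)
(((f(55) + 3632) + ((m - 1*1)*(-38) + 61)) + 35231)/(-20828 - 4244) = (((6*55 + 3632) + ((28 - 1*1)*(-38) + 61)) + 35231)/(-20828 - 4244) = (((330 + 3632) + ((28 - 1)*(-38) + 61)) + 35231)/(-25072) = ((3962 + (27*(-38) + 61)) + 35231)*(-1/25072) = ((3962 + (-1026 + 61)) + 35231)*(-1/25072) = ((3962 - 965) + 35231)*(-1/25072) = (2997 + 35231)*(-1/25072) = 38228*(-1/25072) = -9557/6268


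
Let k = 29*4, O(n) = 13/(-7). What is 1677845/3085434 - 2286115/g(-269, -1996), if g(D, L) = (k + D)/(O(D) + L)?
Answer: -10960598959281595/367166646 ≈ -2.9852e+7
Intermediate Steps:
O(n) = -13/7 (O(n) = 13*(-⅐) = -13/7)
k = 116
g(D, L) = (116 + D)/(-13/7 + L)
1677845/3085434 - 2286115/g(-269, -1996) = 1677845/3085434 - 2286115*(-13 + 7*(-1996))/(7*(116 - 269)) = 1677845*(1/3085434) - 2286115/(7*(-153)/(-13 - 13972)) = 1677845/3085434 - 2286115/(7*(-153)/(-13985)) = 1677845/3085434 - 2286115/(7*(-1/13985)*(-153)) = 1677845/3085434 - 2286115/1071/13985 = 1677845/3085434 - 2286115*13985/1071 = 1677845/3085434 - 31971318275/1071 = -10960598959281595/367166646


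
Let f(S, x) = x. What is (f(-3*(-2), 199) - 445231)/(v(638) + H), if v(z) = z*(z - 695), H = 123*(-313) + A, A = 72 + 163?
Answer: 222516/37315 ≈ 5.9632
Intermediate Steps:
A = 235
H = -38264 (H = 123*(-313) + 235 = -38499 + 235 = -38264)
v(z) = z*(-695 + z)
(f(-3*(-2), 199) - 445231)/(v(638) + H) = (199 - 445231)/(638*(-695 + 638) - 38264) = -445032/(638*(-57) - 38264) = -445032/(-36366 - 38264) = -445032/(-74630) = -445032*(-1/74630) = 222516/37315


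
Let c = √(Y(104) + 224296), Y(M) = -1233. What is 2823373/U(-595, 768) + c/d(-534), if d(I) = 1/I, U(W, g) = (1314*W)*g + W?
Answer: -403339/85778005 - 534*√223063 ≈ -2.5221e+5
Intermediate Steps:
U(W, g) = W + 1314*W*g (U(W, g) = 1314*W*g + W = W + 1314*W*g)
c = √223063 (c = √(-1233 + 224296) = √223063 ≈ 472.30)
2823373/U(-595, 768) + c/d(-534) = 2823373/((-595*(1 + 1314*768))) + √223063/(1/(-534)) = 2823373/((-595*(1 + 1009152))) + √223063/(-1/534) = 2823373/((-595*1009153)) + √223063*(-534) = 2823373/(-600446035) - 534*√223063 = 2823373*(-1/600446035) - 534*√223063 = -403339/85778005 - 534*√223063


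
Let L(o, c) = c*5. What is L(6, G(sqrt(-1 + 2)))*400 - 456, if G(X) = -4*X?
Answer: -8456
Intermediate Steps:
L(o, c) = 5*c
L(6, G(sqrt(-1 + 2)))*400 - 456 = (5*(-4*sqrt(-1 + 2)))*400 - 456 = (5*(-4*sqrt(1)))*400 - 456 = (5*(-4*1))*400 - 456 = (5*(-4))*400 - 456 = -20*400 - 456 = -8000 - 456 = -8456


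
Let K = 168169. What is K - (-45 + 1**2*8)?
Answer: 168206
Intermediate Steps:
K - (-45 + 1**2*8) = 168169 - (-45 + 1**2*8) = 168169 - (-45 + 1*8) = 168169 - (-45 + 8) = 168169 - 1*(-37) = 168169 + 37 = 168206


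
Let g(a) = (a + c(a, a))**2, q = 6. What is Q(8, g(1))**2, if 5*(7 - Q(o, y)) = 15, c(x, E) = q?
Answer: 16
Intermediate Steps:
c(x, E) = 6
g(a) = (6 + a)**2 (g(a) = (a + 6)**2 = (6 + a)**2)
Q(o, y) = 4 (Q(o, y) = 7 - 1/5*15 = 7 - 3 = 4)
Q(8, g(1))**2 = 4**2 = 16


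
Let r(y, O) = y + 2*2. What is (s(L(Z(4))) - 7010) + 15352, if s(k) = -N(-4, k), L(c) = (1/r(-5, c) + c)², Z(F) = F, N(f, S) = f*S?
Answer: 8378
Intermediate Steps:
r(y, O) = 4 + y (r(y, O) = y + 4 = 4 + y)
N(f, S) = S*f
L(c) = (-1 + c)² (L(c) = (1/(4 - 5) + c)² = (1/(-1) + c)² = (-1 + c)²)
s(k) = 4*k (s(k) = -k*(-4) = -(-4)*k = 4*k)
(s(L(Z(4))) - 7010) + 15352 = (4*(1 - 1*4)² - 7010) + 15352 = (4*(1 - 4)² - 7010) + 15352 = (4*(-3)² - 7010) + 15352 = (4*9 - 7010) + 15352 = (36 - 7010) + 15352 = -6974 + 15352 = 8378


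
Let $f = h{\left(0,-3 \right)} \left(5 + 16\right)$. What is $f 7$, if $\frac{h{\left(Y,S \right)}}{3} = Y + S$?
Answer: $-1323$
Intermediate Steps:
$h{\left(Y,S \right)} = 3 S + 3 Y$ ($h{\left(Y,S \right)} = 3 \left(Y + S\right) = 3 \left(S + Y\right) = 3 S + 3 Y$)
$f = -189$ ($f = \left(3 \left(-3\right) + 3 \cdot 0\right) \left(5 + 16\right) = \left(-9 + 0\right) 21 = \left(-9\right) 21 = -189$)
$f 7 = \left(-189\right) 7 = -1323$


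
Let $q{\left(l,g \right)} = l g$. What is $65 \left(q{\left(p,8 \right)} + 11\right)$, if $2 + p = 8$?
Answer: $3835$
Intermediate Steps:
$p = 6$ ($p = -2 + 8 = 6$)
$q{\left(l,g \right)} = g l$
$65 \left(q{\left(p,8 \right)} + 11\right) = 65 \left(8 \cdot 6 + 11\right) = 65 \left(48 + 11\right) = 65 \cdot 59 = 3835$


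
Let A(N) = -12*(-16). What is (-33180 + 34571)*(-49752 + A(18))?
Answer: -68937960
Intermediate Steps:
A(N) = 192
(-33180 + 34571)*(-49752 + A(18)) = (-33180 + 34571)*(-49752 + 192) = 1391*(-49560) = -68937960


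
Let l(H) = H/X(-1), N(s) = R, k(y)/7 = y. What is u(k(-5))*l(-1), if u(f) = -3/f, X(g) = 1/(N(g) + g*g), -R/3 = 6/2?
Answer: 24/35 ≈ 0.68571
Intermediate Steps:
R = -9 (R = -18/2 = -3*3 = -9)
k(y) = 7*y
N(s) = -9
X(g) = 1/(-9 + g**2) (X(g) = 1/(-9 + g*g) = 1/(-9 + g**2))
l(H) = -8*H (l(H) = H/(1/(-9 + (-1)**2)) = H/(1/(-9 + 1)) = H/(1/(-8)) = H/(-1/8) = H*(-8) = -8*H)
u(k(-5))*l(-1) = (-3/(7*(-5)))*(-8*(-1)) = -3/(-35)*8 = -3*(-1/35)*8 = (3/35)*8 = 24/35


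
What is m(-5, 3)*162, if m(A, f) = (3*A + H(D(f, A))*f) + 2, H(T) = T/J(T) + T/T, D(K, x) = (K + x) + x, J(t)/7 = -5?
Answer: -7614/5 ≈ -1522.8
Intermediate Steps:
J(t) = -35 (J(t) = 7*(-5) = -35)
D(K, x) = K + 2*x
H(T) = 1 - T/35 (H(T) = T/(-35) + T/T = T*(-1/35) + 1 = -T/35 + 1 = 1 - T/35)
m(A, f) = 2 + 3*A + f*(1 - 2*A/35 - f/35) (m(A, f) = (3*A + (1 - (f + 2*A)/35)*f) + 2 = (3*A + (1 + (-2*A/35 - f/35))*f) + 2 = (3*A + (1 - 2*A/35 - f/35)*f) + 2 = (3*A + f*(1 - 2*A/35 - f/35)) + 2 = 2 + 3*A + f*(1 - 2*A/35 - f/35))
m(-5, 3)*162 = (2 + 3*(-5) + (1/35)*3*(35 - 1*3 - 2*(-5)))*162 = (2 - 15 + (1/35)*3*(35 - 3 + 10))*162 = (2 - 15 + (1/35)*3*42)*162 = (2 - 15 + 18/5)*162 = -47/5*162 = -7614/5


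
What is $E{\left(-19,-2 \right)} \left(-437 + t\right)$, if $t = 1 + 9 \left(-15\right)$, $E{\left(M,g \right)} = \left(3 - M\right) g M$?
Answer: $-477356$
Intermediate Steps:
$E{\left(M,g \right)} = M g \left(3 - M\right)$ ($E{\left(M,g \right)} = g \left(3 - M\right) M = M g \left(3 - M\right)$)
$t = -134$ ($t = 1 - 135 = -134$)
$E{\left(-19,-2 \right)} \left(-437 + t\right) = \left(-19\right) \left(-2\right) \left(3 - -19\right) \left(-437 - 134\right) = \left(-19\right) \left(-2\right) \left(3 + 19\right) \left(-571\right) = \left(-19\right) \left(-2\right) 22 \left(-571\right) = 836 \left(-571\right) = -477356$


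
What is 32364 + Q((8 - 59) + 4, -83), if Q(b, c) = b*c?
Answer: 36265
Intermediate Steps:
32364 + Q((8 - 59) + 4, -83) = 32364 + ((8 - 59) + 4)*(-83) = 32364 + (-51 + 4)*(-83) = 32364 - 47*(-83) = 32364 + 3901 = 36265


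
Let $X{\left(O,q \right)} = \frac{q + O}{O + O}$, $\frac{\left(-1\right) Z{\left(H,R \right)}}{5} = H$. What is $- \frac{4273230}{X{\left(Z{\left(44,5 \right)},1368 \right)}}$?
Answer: $\frac{470055300}{287} \approx 1.6378 \cdot 10^{6}$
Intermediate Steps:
$Z{\left(H,R \right)} = - 5 H$
$X{\left(O,q \right)} = \frac{O + q}{2 O}$
$- \frac{4273230}{X{\left(Z{\left(44,5 \right)},1368 \right)}} = - \frac{4273230}{\frac{1}{2} \frac{1}{\left(-5\right) 44} \left(\left(-5\right) 44 + 1368\right)} = - \frac{4273230}{\frac{1}{2} \frac{1}{-220} \left(-220 + 1368\right)} = - \frac{4273230}{\frac{1}{2} \left(- \frac{1}{220}\right) 1148} = - \frac{4273230}{- \frac{287}{110}} = \left(-4273230\right) \left(- \frac{110}{287}\right) = \frac{470055300}{287}$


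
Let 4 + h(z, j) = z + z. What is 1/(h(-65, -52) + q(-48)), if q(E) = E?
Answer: -1/182 ≈ -0.0054945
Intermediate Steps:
h(z, j) = -4 + 2*z (h(z, j) = -4 + (z + z) = -4 + 2*z)
1/(h(-65, -52) + q(-48)) = 1/((-4 + 2*(-65)) - 48) = 1/((-4 - 130) - 48) = 1/(-134 - 48) = 1/(-182) = -1/182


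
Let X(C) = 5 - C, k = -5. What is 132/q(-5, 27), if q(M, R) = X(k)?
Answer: 66/5 ≈ 13.200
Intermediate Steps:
q(M, R) = 10 (q(M, R) = 5 - 1*(-5) = 5 + 5 = 10)
132/q(-5, 27) = 132/10 = 132*(⅒) = 66/5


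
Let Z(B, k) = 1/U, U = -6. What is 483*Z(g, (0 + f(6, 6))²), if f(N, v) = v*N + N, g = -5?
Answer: -161/2 ≈ -80.500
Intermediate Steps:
f(N, v) = N + N*v (f(N, v) = N*v + N = N + N*v)
Z(B, k) = -⅙ (Z(B, k) = 1/(-6) = -⅙)
483*Z(g, (0 + f(6, 6))²) = 483*(-⅙) = -161/2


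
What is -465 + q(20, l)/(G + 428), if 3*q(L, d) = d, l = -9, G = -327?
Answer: -46968/101 ≈ -465.03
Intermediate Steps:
q(L, d) = d/3
-465 + q(20, l)/(G + 428) = -465 + ((1/3)*(-9))/(-327 + 428) = -465 - 3/101 = -46968/101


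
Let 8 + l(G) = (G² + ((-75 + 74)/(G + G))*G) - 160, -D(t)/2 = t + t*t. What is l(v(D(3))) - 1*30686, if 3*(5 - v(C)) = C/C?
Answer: -554989/18 ≈ -30833.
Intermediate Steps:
D(t) = -2*t - 2*t² (D(t) = -2*(t + t*t) = -2*(t + t²) = -2*t - 2*t²)
v(C) = 14/3 (v(C) = 5 - C/(3*C) = 5 - ⅓*1 = 5 - ⅓ = 14/3)
l(G) = -337/2 + G² (l(G) = -8 + ((G² + ((-75 + 74)/(G + G))*G) - 160) = -8 + ((G² + (-1/(2*G))*G) - 160) = -8 + ((G² - ½) - 160) = -8 + ((-½ + G²) - 160) = -8 + (-321/2 + G²) = -337/2 + G²)
l(v(D(3))) - 1*30686 = (-337/2 + (14/3)²) - 1*30686 = (-337/2 + 196/9) - 30686 = -2641/18 - 30686 = -554989/18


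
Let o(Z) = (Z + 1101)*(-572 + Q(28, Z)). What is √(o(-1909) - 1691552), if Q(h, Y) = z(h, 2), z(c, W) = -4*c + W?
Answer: 4*I*√71281 ≈ 1067.9*I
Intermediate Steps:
z(c, W) = W - 4*c
Q(h, Y) = 2 - 4*h
o(Z) = -750882 - 682*Z (o(Z) = (Z + 1101)*(-572 + (2 - 4*28)) = (1101 + Z)*(-572 + (2 - 112)) = (1101 + Z)*(-572 - 110) = (1101 + Z)*(-682) = -750882 - 682*Z)
√(o(-1909) - 1691552) = √((-750882 - 682*(-1909)) - 1691552) = √((-750882 + 1301938) - 1691552) = √(551056 - 1691552) = √(-1140496) = 4*I*√71281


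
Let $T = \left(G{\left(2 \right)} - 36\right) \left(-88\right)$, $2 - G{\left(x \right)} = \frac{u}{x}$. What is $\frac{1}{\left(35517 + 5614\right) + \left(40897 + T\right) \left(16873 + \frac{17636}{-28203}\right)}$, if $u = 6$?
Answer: $\frac{28203}{21011434961792} \approx 1.3423 \cdot 10^{-9}$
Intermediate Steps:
$G{\left(x \right)} = 2 - \frac{6}{x}$
$T = 3256$ ($T = \left(\left(2 - \frac{6}{2}\right) - 36\right) \left(-88\right) = \left(\left(2 - 3\right) - 36\right) \left(-88\right) = \left(-1 - 36\right) \left(-88\right) = \left(-37\right) \left(-88\right) = 3256$)
$\frac{1}{\left(35517 + 5614\right) + \left(40897 + T\right) \left(16873 + \frac{17636}{-28203}\right)} = \frac{1}{\left(35517 + 5614\right) + \left(40897 + 3256\right) \left(16873 + \frac{17636}{-28203}\right)} = \frac{1}{41131 + 44153 \left(16873 + 17636 \left(- \frac{1}{28203}\right)\right)} = \frac{1}{41131 + 44153 \left(16873 - \frac{17636}{28203}\right)} = \frac{1}{41131 + 44153 \cdot \frac{475851583}{28203}} = \frac{1}{41131 + \frac{21010274944199}{28203}} = \frac{1}{\frac{21011434961792}{28203}} = \frac{28203}{21011434961792}$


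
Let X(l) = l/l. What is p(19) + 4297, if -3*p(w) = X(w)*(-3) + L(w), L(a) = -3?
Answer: 4299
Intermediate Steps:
X(l) = 1
p(w) = 2 (p(w) = -(1*(-3) - 3)/3 = -(-3 - 3)/3 = -1/3*(-6) = 2)
p(19) + 4297 = 2 + 4297 = 4299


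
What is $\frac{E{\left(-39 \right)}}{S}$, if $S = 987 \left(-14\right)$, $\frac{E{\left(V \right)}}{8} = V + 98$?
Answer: $- \frac{236}{6909} \approx -0.034158$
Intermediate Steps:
$E{\left(V \right)} = 784 + 8 V$ ($E{\left(V \right)} = 8 \left(V + 98\right) = 8 \left(98 + V\right) = 784 + 8 V$)
$S = -13818$
$\frac{E{\left(-39 \right)}}{S} = \frac{784 + 8 \left(-39\right)}{-13818} = \left(784 - 312\right) \left(- \frac{1}{13818}\right) = 472 \left(- \frac{1}{13818}\right) = - \frac{236}{6909}$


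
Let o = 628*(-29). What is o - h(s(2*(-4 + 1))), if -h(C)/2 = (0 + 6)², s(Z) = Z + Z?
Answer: -18140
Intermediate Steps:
s(Z) = 2*Z
h(C) = -72 (h(C) = -2*(0 + 6)² = -2*6² = -2*36 = -72)
o = -18212
o - h(s(2*(-4 + 1))) = -18212 - 1*(-72) = -18212 + 72 = -18140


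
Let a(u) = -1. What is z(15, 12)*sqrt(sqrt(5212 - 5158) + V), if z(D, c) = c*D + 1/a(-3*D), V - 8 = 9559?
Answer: 179*sqrt(9567 + 3*sqrt(6)) ≈ 17515.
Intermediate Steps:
V = 9567 (V = 8 + 9559 = 9567)
z(D, c) = -1 + D*c (z(D, c) = c*D + 1/(-1) = D*c - 1 = -1 + D*c)
z(15, 12)*sqrt(sqrt(5212 - 5158) + V) = (-1 + 15*12)*sqrt(sqrt(5212 - 5158) + 9567) = (-1 + 180)*sqrt(sqrt(54) + 9567) = 179*sqrt(3*sqrt(6) + 9567) = 179*sqrt(9567 + 3*sqrt(6))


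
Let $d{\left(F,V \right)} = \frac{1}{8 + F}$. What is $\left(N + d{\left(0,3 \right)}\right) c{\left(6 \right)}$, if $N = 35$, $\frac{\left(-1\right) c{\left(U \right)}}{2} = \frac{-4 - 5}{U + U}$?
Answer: $\frac{843}{16} \approx 52.688$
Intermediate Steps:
$c{\left(U \right)} = \frac{9}{U}$ ($c{\left(U \right)} = - 2 \frac{-4 - 5}{U + U} = - 2 \left(- \frac{9}{2 U}\right) = \frac{9}{U}$)
$\left(N + d{\left(0,3 \right)}\right) c{\left(6 \right)} = \left(35 + \frac{1}{8 + 0}\right) \frac{9}{6} = \left(35 + \frac{1}{8}\right) 9 \cdot \frac{1}{6} = \left(35 + \frac{1}{8}\right) \frac{3}{2} = \frac{281}{8} \cdot \frac{3}{2} = \frac{843}{16}$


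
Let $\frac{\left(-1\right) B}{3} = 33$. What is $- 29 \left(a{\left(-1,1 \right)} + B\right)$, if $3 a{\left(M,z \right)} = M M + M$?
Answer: $2871$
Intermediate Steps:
$B = -99$ ($B = \left(-3\right) 33 = -99$)
$a{\left(M,z \right)} = \frac{M}{3} + \frac{M^{2}}{3}$ ($a{\left(M,z \right)} = \frac{M M + M}{3} = \frac{M^{2} + M}{3} = \frac{M + M^{2}}{3} = \frac{M}{3} + \frac{M^{2}}{3}$)
$- 29 \left(a{\left(-1,1 \right)} + B\right) = - 29 \left(\frac{1}{3} \left(-1\right) \left(1 - 1\right) - 99\right) = - 29 \left(\frac{1}{3} \left(-1\right) 0 - 99\right) = - 29 \left(0 - 99\right) = \left(-29\right) \left(-99\right) = 2871$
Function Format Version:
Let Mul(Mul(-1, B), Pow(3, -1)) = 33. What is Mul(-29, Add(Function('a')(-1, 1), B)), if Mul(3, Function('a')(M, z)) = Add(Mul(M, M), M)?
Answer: 2871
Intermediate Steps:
B = -99 (B = Mul(-3, 33) = -99)
Function('a')(M, z) = Add(Mul(Rational(1, 3), M), Mul(Rational(1, 3), Pow(M, 2))) (Function('a')(M, z) = Mul(Rational(1, 3), Add(Mul(M, M), M)) = Mul(Rational(1, 3), Add(Pow(M, 2), M)) = Mul(Rational(1, 3), Add(M, Pow(M, 2))) = Add(Mul(Rational(1, 3), M), Mul(Rational(1, 3), Pow(M, 2))))
Mul(-29, Add(Function('a')(-1, 1), B)) = Mul(-29, Add(Mul(Rational(1, 3), -1, Add(1, -1)), -99)) = Mul(-29, Add(Mul(Rational(1, 3), -1, 0), -99)) = Mul(-29, Add(0, -99)) = Mul(-29, -99) = 2871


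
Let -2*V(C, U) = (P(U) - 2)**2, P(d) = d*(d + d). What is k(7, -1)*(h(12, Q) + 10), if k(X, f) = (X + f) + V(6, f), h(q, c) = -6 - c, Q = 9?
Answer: -30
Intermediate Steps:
P(d) = 2*d**2 (P(d) = d*(2*d) = 2*d**2)
V(C, U) = -(-2 + 2*U**2)**2/2 (V(C, U) = -(2*U**2 - 2)**2/2 = -(-2 + 2*U**2)**2/2)
k(X, f) = X + f - 2*(-1 + f**2)**2 (k(X, f) = (X + f) - 2*(-1 + f**2)**2 = X + f - 2*(-1 + f**2)**2)
k(7, -1)*(h(12, Q) + 10) = (7 - 1 - 2*(-1 + (-1)**2)**2)*((-6 - 1*9) + 10) = (7 - 1 - 2*(-1 + 1)**2)*((-6 - 9) + 10) = (7 - 1 - 2*0**2)*(-15 + 10) = (7 - 1 - 2*0)*(-5) = (7 - 1 + 0)*(-5) = 6*(-5) = -30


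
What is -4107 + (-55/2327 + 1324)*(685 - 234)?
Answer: 1379925754/2327 ≈ 5.9301e+5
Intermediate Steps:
-4107 + (-55/2327 + 1324)*(685 - 234) = -4107 + (-55*1/2327 + 1324)*451 = -4107 + (-55/2327 + 1324)*451 = -4107 + (3080893/2327)*451 = -4107 + 1389482743/2327 = 1379925754/2327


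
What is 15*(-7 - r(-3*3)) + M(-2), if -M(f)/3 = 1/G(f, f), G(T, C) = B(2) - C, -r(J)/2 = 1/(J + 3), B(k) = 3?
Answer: -553/5 ≈ -110.60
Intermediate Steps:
r(J) = -2/(3 + J) (r(J) = -2/(J + 3) = -2/(3 + J))
G(T, C) = 3 - C
M(f) = -3/(3 - f)
15*(-7 - r(-3*3)) + M(-2) = 15*(-7 - (-2)/(3 - 3*3)) + 3/(-3 - 2) = 15*(-7 - (-2)/(3 - 9)) + 3/(-5) = 15*(-7 - (-2)/(-6)) + 3*(-⅕) = 15*(-7 - (-2)*(-1)/6) - ⅗ = 15*(-7 - 1*⅓) - ⅗ = 15*(-7 - ⅓) - ⅗ = 15*(-22/3) - ⅗ = -110 - ⅗ = -553/5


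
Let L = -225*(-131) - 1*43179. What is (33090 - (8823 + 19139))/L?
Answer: -641/1713 ≈ -0.37420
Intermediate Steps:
L = -13704 (L = 29475 - 43179 = -13704)
(33090 - (8823 + 19139))/L = (33090 - (8823 + 19139))/(-13704) = (33090 - 1*27962)*(-1/13704) = (33090 - 27962)*(-1/13704) = 5128*(-1/13704) = -641/1713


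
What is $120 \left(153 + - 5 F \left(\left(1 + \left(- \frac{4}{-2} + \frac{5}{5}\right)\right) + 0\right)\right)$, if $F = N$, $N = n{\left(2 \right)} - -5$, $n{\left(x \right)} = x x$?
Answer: $-3240$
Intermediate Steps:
$n{\left(x \right)} = x^{2}$
$N = 9$ ($N = 2^{2} - -5 = 4 + 5 = 9$)
$F = 9$
$120 \left(153 + - 5 F \left(\left(1 + \left(- \frac{4}{-2} + \frac{5}{5}\right)\right) + 0\right)\right) = 120 \left(153 + \left(-5\right) 9 \left(\left(1 + \left(- \frac{4}{-2} + \frac{5}{5}\right)\right) + 0\right)\right) = 120 \left(153 - 45 \left(\left(1 + \left(\left(-4\right) \left(- \frac{1}{2}\right) + 5 \cdot \frac{1}{5}\right)\right) + 0\right)\right) = 120 \left(153 - 45 \left(\left(1 + \left(2 + 1\right)\right) + 0\right)\right) = 120 \left(153 - 45 \left(\left(1 + 3\right) + 0\right)\right) = 120 \left(153 - 45 \left(4 + 0\right)\right) = 120 \left(153 - 180\right) = 120 \left(-27\right) = -3240$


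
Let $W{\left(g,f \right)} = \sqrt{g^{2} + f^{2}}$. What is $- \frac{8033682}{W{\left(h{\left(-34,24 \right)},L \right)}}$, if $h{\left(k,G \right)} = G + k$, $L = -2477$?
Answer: $- \frac{8033682 \sqrt{6135629}}{6135629} \approx -3243.3$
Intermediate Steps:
$W{\left(g,f \right)} = \sqrt{f^{2} + g^{2}}$
$- \frac{8033682}{W{\left(h{\left(-34,24 \right)},L \right)}} = - \frac{8033682}{\sqrt{\left(-2477\right)^{2} + \left(24 - 34\right)^{2}}} = - \frac{8033682}{\sqrt{6135529 + \left(-10\right)^{2}}} = - \frac{8033682}{\sqrt{6135529 + 100}} = - \frac{8033682}{\sqrt{6135629}} = - 8033682 \frac{\sqrt{6135629}}{6135629} = - \frac{8033682 \sqrt{6135629}}{6135629}$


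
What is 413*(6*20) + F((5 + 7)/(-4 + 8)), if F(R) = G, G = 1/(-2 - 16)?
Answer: 892079/18 ≈ 49560.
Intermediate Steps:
G = -1/18 (G = 1/(-18) = -1/18 ≈ -0.055556)
F(R) = -1/18
413*(6*20) + F((5 + 7)/(-4 + 8)) = 413*(6*20) - 1/18 = 413*120 - 1/18 = 49560 - 1/18 = 892079/18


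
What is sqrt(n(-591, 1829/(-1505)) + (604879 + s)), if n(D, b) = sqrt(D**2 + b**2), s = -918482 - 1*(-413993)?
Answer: sqrt(227385859750 + 1505*sqrt(791133542266))/1505 ≈ 317.77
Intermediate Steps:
s = -504489 (s = -918482 + 413993 = -504489)
sqrt(n(-591, 1829/(-1505)) + (604879 + s)) = sqrt(sqrt((-591)**2 + (1829/(-1505))**2) + (604879 - 504489)) = sqrt(sqrt(349281 + (1829*(-1/1505))**2) + 100390) = sqrt(sqrt(349281 + (-1829/1505)**2) + 100390) = sqrt(sqrt(349281 + 3345241/2265025) + 100390) = sqrt(sqrt(791133542266/2265025) + 100390) = sqrt(sqrt(791133542266)/1505 + 100390) = sqrt(100390 + sqrt(791133542266)/1505)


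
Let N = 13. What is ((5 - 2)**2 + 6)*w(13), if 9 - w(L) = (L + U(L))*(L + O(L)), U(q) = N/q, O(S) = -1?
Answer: -2385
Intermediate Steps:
U(q) = 13/q
w(L) = 9 - (-1 + L)*(L + 13/L) (w(L) = 9 - (L + 13/L)*(L - 1) = 9 - (L + 13/L)*(-1 + L) = 9 - (-1 + L)*(L + 13/L))
((5 - 2)**2 + 6)*w(13) = ((5 - 2)**2 + 6)*(-4 + 13 - 1*13**2 + 13/13) = (3**2 + 6)*(-4 + 13 - 1*169 + 13*(1/13)) = (9 + 6)*(-4 + 13 - 169 + 1) = 15*(-159) = -2385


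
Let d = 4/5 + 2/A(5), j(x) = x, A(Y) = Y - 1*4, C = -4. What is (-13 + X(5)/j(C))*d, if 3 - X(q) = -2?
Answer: -399/10 ≈ -39.900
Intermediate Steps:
A(Y) = -4 + Y (A(Y) = Y - 4 = -4 + Y)
X(q) = 5 (X(q) = 3 - 1*(-2) = 3 + 2 = 5)
d = 14/5 (d = 4/5 + 2/(-4 + 5) = 4*(⅕) + 2/1 = ⅘ + 2*1 = ⅘ + 2 = 14/5 ≈ 2.8000)
(-13 + X(5)/j(C))*d = (-13 + 5/(-4))*(14/5) = (-13 + 5*(-¼))*(14/5) = (-13 - 5/4)*(14/5) = -57/4*14/5 = -399/10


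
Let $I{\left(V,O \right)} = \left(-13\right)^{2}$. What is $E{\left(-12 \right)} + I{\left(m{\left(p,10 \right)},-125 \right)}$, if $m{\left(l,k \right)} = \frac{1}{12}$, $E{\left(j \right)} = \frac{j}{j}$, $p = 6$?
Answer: $170$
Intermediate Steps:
$E{\left(j \right)} = 1$
$m{\left(l,k \right)} = \frac{1}{12}$
$I{\left(V,O \right)} = 169$
$E{\left(-12 \right)} + I{\left(m{\left(p,10 \right)},-125 \right)} = 1 + 169 = 170$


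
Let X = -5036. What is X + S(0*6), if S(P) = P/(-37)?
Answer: -5036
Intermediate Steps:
S(P) = -P/37 (S(P) = P*(-1/37) = -P/37)
X + S(0*6) = -5036 - 0*6 = -5036 - 1/37*0 = -5036 + 0 = -5036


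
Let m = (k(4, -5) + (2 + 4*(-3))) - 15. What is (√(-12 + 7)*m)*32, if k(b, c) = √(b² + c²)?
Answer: 32*I*√5*(-25 + √41) ≈ -1330.7*I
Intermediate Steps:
m = -25 + √41 (m = (√(4² + (-5)²) + (2 + 4*(-3))) - 15 = (√(16 + 25) + (2 - 12)) - 15 = (√41 - 10) - 15 = (-10 + √41) - 15 = -25 + √41 ≈ -18.597)
(√(-12 + 7)*m)*32 = (√(-12 + 7)*(-25 + √41))*32 = (√(-5)*(-25 + √41))*32 = ((I*√5)*(-25 + √41))*32 = (I*√5*(-25 + √41))*32 = 32*I*√5*(-25 + √41)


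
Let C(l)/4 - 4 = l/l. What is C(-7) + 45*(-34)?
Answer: -1510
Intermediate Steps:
C(l) = 20 (C(l) = 16 + 4*(l/l) = 16 + 4*1 = 16 + 4 = 20)
C(-7) + 45*(-34) = 20 + 45*(-34) = 20 - 1530 = -1510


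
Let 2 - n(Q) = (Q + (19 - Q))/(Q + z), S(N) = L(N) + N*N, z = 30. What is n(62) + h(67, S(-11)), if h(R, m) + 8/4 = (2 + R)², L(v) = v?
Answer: 437993/92 ≈ 4760.8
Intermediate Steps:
S(N) = N + N² (S(N) = N + N*N = N + N²)
n(Q) = 2 - 19/(30 + Q) (n(Q) = 2 - (Q + (19 - Q))/(Q + 30) = 2 - 19/(30 + Q))
h(R, m) = -2 + (2 + R)²
n(62) + h(67, S(-11)) = (41 + 2*62)/(30 + 62) + (-2 + (2 + 67)²) = (41 + 124)/92 + (-2 + 69²) = (1/92)*165 + (-2 + 4761) = 165/92 + 4759 = 437993/92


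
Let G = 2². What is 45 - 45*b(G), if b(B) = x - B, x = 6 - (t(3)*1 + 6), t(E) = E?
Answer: 360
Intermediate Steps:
G = 4
x = -3 (x = 6 - (3*1 + 6) = 6 - (3 + 6) = 6 - 1*9 = 6 - 9 = -3)
b(B) = -3 - B
45 - 45*b(G) = 45 - 45*(-3 - 1*4) = 45 - 45*(-3 - 4) = 45 - 45*(-7) = 45 + 315 = 360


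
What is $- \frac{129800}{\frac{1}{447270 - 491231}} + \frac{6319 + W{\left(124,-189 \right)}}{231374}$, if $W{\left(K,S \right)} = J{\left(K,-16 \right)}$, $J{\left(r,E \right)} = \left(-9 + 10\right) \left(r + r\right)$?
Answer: $\frac{120022902485797}{21034} \approx 5.7061 \cdot 10^{9}$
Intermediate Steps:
$J{\left(r,E \right)} = 2 r$ ($J{\left(r,E \right)} = 1 \cdot 2 r = 2 r$)
$W{\left(K,S \right)} = 2 K$
$- \frac{129800}{\frac{1}{447270 - 491231}} + \frac{6319 + W{\left(124,-189 \right)}}{231374} = - \frac{129800}{\frac{1}{447270 - 491231}} + \frac{6319 + 2 \cdot 124}{231374} = - \frac{129800}{\frac{1}{-43961}} + \left(6319 + 248\right) \frac{1}{231374} = - \frac{129800}{- \frac{1}{43961}} + 6567 \cdot \frac{1}{231374} = \left(-129800\right) \left(-43961\right) + \frac{597}{21034} = 5706137800 + \frac{597}{21034} = \frac{120022902485797}{21034}$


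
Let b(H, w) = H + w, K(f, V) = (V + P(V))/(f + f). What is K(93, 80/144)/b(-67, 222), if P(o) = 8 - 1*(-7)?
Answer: 14/25947 ≈ 0.00053956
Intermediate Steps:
P(o) = 15 (P(o) = 8 + 7 = 15)
K(f, V) = (15 + V)/(2*f) (K(f, V) = (V + 15)/(f + f) = (15 + V)/((2*f)) = (15 + V)*(1/(2*f)) = (15 + V)/(2*f))
K(93, 80/144)/b(-67, 222) = ((½)*(15 + 80/144)/93)/(-67 + 222) = ((½)*(1/93)*(15 + 80*(1/144)))/155 = ((½)*(1/93)*(15 + 5/9))*(1/155) = ((½)*(1/93)*(140/9))*(1/155) = (70/837)*(1/155) = 14/25947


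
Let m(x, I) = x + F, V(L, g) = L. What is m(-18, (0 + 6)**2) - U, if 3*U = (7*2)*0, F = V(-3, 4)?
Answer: -21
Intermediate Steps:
F = -3
U = 0 (U = ((7*2)*0)/3 = (14*0)/3 = (1/3)*0 = 0)
m(x, I) = -3 + x (m(x, I) = x - 3 = -3 + x)
m(-18, (0 + 6)**2) - U = (-3 - 18) - 1*0 = -21 + 0 = -21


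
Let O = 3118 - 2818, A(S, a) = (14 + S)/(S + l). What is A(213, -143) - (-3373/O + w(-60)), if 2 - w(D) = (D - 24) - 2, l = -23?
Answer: -430703/5700 ≈ -75.562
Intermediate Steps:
A(S, a) = (14 + S)/(-23 + S) (A(S, a) = (14 + S)/(S - 23) = (14 + S)/(-23 + S))
O = 300
w(D) = 28 - D (w(D) = 2 - ((D - 24) - 2) = 2 - ((-24 + D) - 2) = 2 - (-26 + D) = 2 + (26 - D) = 28 - D)
A(213, -143) - (-3373/O + w(-60)) = (14 + 213)/(-23 + 213) - (-3373/300 + (28 - 1*(-60))) = 227/190 - (-3373*1/300 + (28 + 60)) = (1/190)*227 - (-3373/300 + 88) = 227/190 - 1*23027/300 = 227/190 - 23027/300 = -430703/5700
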